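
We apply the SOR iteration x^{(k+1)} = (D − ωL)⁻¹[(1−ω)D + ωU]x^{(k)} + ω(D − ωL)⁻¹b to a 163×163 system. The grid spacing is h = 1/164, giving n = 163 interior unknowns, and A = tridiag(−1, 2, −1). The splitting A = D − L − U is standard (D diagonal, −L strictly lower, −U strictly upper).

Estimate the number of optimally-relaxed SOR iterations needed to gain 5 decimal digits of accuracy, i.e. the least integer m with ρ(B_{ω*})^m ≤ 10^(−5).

With n=163, ρ(Jacobi) = cos(π/164) = 0.9998165.
√(1−ρ_J²) = |sin(π/164)| = 0.0191549
ω* = 2/(1 + 0.0191549) = 2/1.0191549 = 1.9624102.
and ρ(B_{ω*}) = 1.9624102 − 1 = 0.9624102.
Need (0.9624102)^m ≤ 10^(−5): m ≥ 5·ln10/|ln 0.9624102| = 11.5129/0.0383145 = 300.484 ⇒ m = 301.

m = 301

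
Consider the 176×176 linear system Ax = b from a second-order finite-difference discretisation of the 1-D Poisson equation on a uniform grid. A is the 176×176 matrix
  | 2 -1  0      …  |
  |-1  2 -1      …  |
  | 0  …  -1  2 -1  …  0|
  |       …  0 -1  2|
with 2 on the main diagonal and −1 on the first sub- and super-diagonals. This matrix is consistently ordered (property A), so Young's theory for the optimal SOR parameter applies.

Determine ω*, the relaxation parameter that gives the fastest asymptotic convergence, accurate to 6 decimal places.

ω* = 1.965123

With n=176, ρ(Jacobi) = cos(π/177) = 0.999842.
root = sin(π/177) = 0.0177482  (since 1−cos² = sin²).
ω* = 2/(1 + 0.0177482) = 2/1.0177482 = 1.965123.
ρ_SOR = ω* − 1 ≈ 0.965123.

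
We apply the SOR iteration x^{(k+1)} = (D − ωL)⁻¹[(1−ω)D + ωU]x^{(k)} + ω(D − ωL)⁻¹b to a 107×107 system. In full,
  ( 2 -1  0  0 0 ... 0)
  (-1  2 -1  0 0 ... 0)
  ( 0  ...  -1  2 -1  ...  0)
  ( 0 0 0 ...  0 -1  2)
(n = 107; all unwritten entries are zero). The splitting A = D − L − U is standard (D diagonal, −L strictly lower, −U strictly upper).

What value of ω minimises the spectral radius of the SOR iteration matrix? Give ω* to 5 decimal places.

spectrum of D⁻¹(L+U) = {cos(kπ/108) : 1≤k≤107}; ρ_J = cos(π/108) = 0.99958.
1 − cos²(π/108) = sin²(π/108) ⇒ √(1−ρ_J²) = sin(π/108) = 0.029085.
So ω* = 2/1.029085 = 1.94347 (Young).
ρ_SOR = ω* − 1 = 1.94347 − 1 = 0.94347.

ω* = 1.94347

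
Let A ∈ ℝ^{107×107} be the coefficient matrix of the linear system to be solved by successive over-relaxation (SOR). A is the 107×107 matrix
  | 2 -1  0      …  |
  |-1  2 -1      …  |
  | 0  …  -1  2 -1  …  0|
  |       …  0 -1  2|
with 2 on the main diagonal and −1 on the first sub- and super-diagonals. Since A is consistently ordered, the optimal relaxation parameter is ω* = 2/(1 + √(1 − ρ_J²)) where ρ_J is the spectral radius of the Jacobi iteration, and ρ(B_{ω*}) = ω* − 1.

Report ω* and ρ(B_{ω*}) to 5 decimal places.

ω* = 1.94347, ρ_SOR = 0.94347

With n=107, ρ(Jacobi) = cos(π/108) = 0.99958.
1 − cos²(π/108) = sin²(π/108) ⇒ √(1−ρ_J²) = sin(π/108) = 0.029085.
So ω* = 2/1.029085 = 1.94347 (Young).
ρ_SOR = ω* − 1 ≈ 0.94347.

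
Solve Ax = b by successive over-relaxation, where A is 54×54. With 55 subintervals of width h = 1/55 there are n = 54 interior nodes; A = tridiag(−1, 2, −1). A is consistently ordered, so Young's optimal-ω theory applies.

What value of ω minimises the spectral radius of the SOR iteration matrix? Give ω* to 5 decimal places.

ω* = 1.89199

spectrum of D⁻¹(L+U) = {cos(kπ/55) : 1≤k≤54}; ρ_J = cos(π/55) = 0.99837.
root = sin(π/55) = 0.057089  (since 1−cos² = sin²).
ω* = 2/(1 + 0.057089) = 2/1.057089 = 1.89199.
Hence ρ(B_{ω*}) = 1.89199 − 1 = 0.89199.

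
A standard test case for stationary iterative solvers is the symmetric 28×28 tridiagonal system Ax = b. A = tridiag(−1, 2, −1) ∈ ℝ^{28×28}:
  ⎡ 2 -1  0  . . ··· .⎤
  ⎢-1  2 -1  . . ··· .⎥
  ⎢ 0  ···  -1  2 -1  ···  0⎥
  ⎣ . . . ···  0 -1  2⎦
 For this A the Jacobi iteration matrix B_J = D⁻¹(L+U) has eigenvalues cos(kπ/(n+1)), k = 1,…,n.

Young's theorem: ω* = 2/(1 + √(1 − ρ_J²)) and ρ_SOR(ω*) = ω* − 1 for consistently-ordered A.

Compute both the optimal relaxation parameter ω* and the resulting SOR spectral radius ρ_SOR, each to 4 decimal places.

ρ_J = max_k |cos(kπ/29)| = cos(π/29) = 0.9941
√(1−ρ_J²) simplifies to sin(π/29) = 0.10812.
[ω*] 2 ÷ (1 + 0.10812) = 2 ÷ 1.10812 = 1.8049.
[ρ_SOR] ω* − 1 = 0.8049.

ω* = 1.8049, ρ_SOR = 0.8049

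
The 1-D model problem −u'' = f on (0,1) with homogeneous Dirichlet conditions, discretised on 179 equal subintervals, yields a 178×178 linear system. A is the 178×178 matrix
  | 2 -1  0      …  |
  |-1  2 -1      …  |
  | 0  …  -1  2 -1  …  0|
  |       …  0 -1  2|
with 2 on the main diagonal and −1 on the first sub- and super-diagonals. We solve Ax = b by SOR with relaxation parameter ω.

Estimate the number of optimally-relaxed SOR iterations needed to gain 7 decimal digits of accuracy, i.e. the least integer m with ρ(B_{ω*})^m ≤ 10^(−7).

With n=178, ρ(Jacobi) = cos(π/179) = 0.9998460.
root = sin(π/179) = 0.0175499  (since 1−cos² = sin²).
ω* = 2/(1+0.0175499) = 1.9655056
[ρ_SOR] ω* − 1 = 0.9655056.
Need (0.9655056)^m ≤ 10^(−7): m ≥ 7·ln10/|ln 0.9655056| = 16.1181/0.0351034 = 459.161 ⇒ m = 460.

m = 460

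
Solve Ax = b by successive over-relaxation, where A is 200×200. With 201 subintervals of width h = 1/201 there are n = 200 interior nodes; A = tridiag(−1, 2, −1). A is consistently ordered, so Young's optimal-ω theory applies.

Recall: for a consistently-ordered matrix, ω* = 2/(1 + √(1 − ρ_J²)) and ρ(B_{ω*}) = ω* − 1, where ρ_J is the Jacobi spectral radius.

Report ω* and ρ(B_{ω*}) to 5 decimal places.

With n=200, ρ(Jacobi) = cos(π/201) = 0.99988.
√(1−ρ_J²) simplifies to sin(π/201) = 0.015629.
[ω*] 2 ÷ (1 + 0.015629) = 2 ÷ 1.015629 = 1.96922.
ρ(B_{ω*}) = ω*−1 = 0.96922

ω* = 1.96922, ρ_SOR = 0.96922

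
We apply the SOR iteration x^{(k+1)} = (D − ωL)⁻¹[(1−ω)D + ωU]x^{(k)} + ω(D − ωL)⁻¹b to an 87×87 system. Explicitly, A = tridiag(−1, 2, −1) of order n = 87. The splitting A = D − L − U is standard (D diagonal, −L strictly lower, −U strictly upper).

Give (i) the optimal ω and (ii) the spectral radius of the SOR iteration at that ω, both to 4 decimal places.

[ρ_J] n=87: ρ(B_J) = cos(π/(n+1)) = cos(π/88) = 0.9994.
√(1−ρ_J²) simplifies to sin(π/88) = 0.03569.
Young: ω* = 2/(1+√(1−ρ_J²)) = 2/(1+0.03569) = 2/1.03569 = 1.9311.
ρ_SOR = ω* − 1 = 1.9311 − 1 = 0.9311.

ω* = 1.9311, ρ_SOR = 0.9311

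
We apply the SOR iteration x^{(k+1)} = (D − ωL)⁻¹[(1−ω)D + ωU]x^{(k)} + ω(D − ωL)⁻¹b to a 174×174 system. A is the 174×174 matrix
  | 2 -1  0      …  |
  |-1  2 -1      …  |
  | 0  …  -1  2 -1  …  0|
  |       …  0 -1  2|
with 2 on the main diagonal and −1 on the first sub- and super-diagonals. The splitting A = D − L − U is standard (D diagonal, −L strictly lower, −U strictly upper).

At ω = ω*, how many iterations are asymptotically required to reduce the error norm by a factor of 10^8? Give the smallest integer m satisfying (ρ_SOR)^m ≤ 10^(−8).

½·tridiag(1,0,1) at n=174: λ_k = cos(kπ/175); max |λ| at k=1 ⇒ ρ_J = cos(π/175) ≈ 0.9998389.
√(1 − cos²(π/175)) = sin(π/175) ≈ 0.0179510.
Young: ω* = 2/(1+√(1−ρ_J²)) = 2/(1+0.0179510) = 2/1.0179510 = 1.9647311.
Hence ρ(B_{ω*}) = 1.9647311 − 1 = 0.9647311.
m ≥ 8·ln10 / (−ln 0.9647311) = 513.027; smallest integer m = 514.

m = 514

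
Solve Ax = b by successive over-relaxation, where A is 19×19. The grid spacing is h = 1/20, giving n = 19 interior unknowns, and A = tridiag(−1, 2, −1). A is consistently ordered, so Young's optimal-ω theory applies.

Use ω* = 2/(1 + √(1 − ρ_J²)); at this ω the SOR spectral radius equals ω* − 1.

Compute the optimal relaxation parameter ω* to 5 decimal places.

ω* = 1.72945

[ρ_J] n=19: ρ(B_J) = cos(π/(n+1)) = cos(π/20) = 0.98769.
√(1−ρ_J²) simplifies to sin(π/20) = 0.156434.
[ω*] 2 ÷ (1 + 0.156434) = 2 ÷ 1.156434 = 1.72945.
ρ_SOR = ω* − 1 ≈ 0.72945.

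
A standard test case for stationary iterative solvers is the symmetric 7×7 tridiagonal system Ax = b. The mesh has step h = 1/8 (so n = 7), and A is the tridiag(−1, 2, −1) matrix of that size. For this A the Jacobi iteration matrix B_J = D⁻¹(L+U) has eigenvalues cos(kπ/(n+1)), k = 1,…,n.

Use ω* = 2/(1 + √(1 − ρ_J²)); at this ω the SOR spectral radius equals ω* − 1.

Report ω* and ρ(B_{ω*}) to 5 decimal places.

ω* = 1.44646, ρ_SOR = 0.44646

[ρ_J] n=7: ρ(B_J) = cos(π/(n+1)) = cos(π/8) = 0.92388.
1 − cos²(π/8) = sin²(π/8) ⇒ √(1−ρ_J²) = sin(π/8) = 0.382683.
Then 2/(1+√(1−ρ_J²)) = 2/(1+0.382683); ω* = 2/1.382683 = 1.44646.
ρ_SOR = ω* − 1 = 1.44646 − 1 = 0.44646.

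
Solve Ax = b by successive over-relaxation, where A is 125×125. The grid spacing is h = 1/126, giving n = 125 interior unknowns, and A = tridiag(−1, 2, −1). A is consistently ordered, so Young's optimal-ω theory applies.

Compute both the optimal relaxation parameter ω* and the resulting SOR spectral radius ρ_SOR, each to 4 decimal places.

[ρ_J] n=125: ρ(B_J) = cos(π/(n+1)) = cos(π/126) = 0.9997.
√(1−ρ_J²) simplifies to sin(π/126) = 0.02493.
Young: ω* = 2/(1+√(1−ρ_J²)) = 2/(1+0.02493) = 2/1.02493 = 1.9514.
and ρ(B_{ω*}) = 1.9514 − 1 = 0.9514.

ω* = 1.9514, ρ_SOR = 0.9514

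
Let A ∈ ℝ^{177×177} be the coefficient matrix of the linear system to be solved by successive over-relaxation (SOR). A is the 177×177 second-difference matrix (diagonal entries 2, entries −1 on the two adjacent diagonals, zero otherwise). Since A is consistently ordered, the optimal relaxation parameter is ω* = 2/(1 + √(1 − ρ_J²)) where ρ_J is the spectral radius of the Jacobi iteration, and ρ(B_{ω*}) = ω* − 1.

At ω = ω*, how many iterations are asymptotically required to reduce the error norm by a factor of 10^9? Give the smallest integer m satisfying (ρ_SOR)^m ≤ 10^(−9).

m = 588

ρ_J = max_k |cos(kπ/178)| = cos(π/178) = 0.9998443
root = sin(π/178) = 0.0176485  (since 1−cos² = sin²).
ω* = 2/(1 + 0.0176485) = 2/1.0176485 = 1.9653151.
[ρ_SOR] ω* − 1 = 0.9653151.
m ≥ 9·ln10 / (−ln 0.9653151) = 587.051; smallest integer m = 588.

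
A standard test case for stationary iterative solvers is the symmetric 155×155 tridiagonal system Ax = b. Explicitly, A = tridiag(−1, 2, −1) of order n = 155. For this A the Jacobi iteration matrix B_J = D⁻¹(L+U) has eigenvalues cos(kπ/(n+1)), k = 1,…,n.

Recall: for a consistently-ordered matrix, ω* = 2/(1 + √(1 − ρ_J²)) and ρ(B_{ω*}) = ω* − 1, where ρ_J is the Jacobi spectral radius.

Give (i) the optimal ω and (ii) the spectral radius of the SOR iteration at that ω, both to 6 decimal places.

ω* = 1.960521, ρ_SOR = 0.960521

With n=155, ρ(Jacobi) = cos(π/156) = 0.999797.
√(1−ρ_J²) = |sin(π/156)| = 0.0201371
ω* = 2/(1+0.0201371) = 1.960521
ρ_SOR = ω* − 1 ≈ 0.960521.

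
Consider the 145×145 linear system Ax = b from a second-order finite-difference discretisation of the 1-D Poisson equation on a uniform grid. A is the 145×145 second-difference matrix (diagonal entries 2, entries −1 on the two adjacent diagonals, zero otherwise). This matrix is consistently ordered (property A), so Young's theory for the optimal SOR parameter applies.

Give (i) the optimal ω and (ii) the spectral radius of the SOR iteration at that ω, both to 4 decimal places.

ω* = 1.9579, ρ_SOR = 0.9579

With n=145, ρ(Jacobi) = cos(π/146) = 0.9998.
√(1−ρ_J²) = |sin(π/146)| = 0.02152
Then 2/(1+√(1−ρ_J²)) = 2/(1+0.02152); ω* = 2/1.02152 = 1.9579.
Hence ρ(B_{ω*}) = 1.9579 − 1 = 0.9579.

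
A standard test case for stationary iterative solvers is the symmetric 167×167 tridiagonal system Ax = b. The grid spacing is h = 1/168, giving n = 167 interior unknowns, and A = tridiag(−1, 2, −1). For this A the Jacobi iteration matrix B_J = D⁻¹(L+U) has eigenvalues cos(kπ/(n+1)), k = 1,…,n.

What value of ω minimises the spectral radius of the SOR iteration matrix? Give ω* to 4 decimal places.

B_J for the 167×167 system has eigenvalues cos(kπ/168); ρ_J = cos(π/168) = 0.9998.
√(1−ρ_J²) = |sin(π/168)| = 0.01870
ω* = 2 / (1 + 0.01870) = 2 / 1.01870 ≈ 1.9633.
[ρ_SOR] ω* − 1 = 0.9633.

ω* = 1.9633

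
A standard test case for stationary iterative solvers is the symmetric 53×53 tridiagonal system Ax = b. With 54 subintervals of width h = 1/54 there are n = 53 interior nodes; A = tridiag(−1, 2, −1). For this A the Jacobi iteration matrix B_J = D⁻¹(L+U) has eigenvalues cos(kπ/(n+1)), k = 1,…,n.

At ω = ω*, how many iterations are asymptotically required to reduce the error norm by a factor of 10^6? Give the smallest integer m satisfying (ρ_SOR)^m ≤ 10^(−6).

spectrum of D⁻¹(L+U) = {cos(kπ/54) : 1≤k≤53}; ρ_J = cos(π/54) = 0.9983082.
root = sin(π/54) = 0.0581448  (since 1−cos² = sin²).
[ω*] 2 ÷ (1 + 0.0581448) = 2 ÷ 1.0581448 = 1.8901005.
and ρ(B_{ω*}) = 1.8901005 − 1 = 0.8901005.
m ≥ 6·ln10 / (−ln 0.8901005) = 118.668; smallest integer m = 119.

m = 119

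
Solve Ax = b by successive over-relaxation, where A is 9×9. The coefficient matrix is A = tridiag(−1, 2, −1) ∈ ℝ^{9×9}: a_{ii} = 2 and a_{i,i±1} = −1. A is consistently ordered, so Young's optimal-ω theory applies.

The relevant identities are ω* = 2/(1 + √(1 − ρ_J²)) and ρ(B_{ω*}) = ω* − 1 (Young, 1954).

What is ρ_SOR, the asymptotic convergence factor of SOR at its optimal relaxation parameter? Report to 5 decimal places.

With n=9, ρ(Jacobi) = cos(π/10) = 0.95106.
√(1 − cos²(π/10)) = sin(π/10) ≈ 0.309017.
ω* = 2/(1+0.309017) = 1.52786
[ρ_SOR] ω* − 1 = 0.52786.

ρ_SOR = 0.52786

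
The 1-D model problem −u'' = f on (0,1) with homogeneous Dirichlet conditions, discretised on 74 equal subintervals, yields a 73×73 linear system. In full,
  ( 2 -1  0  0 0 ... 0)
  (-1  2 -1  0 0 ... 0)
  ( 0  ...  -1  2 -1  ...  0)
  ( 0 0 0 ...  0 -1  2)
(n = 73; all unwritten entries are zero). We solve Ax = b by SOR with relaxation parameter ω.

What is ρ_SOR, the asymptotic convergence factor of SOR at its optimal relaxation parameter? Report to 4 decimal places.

ρ_SOR = 0.9186

ρ_J = max_k |cos(kπ/74)| = cos(π/74) = 0.9991
root = sin(π/74) = 0.04244  (since 1−cos² = sin²).
ω* = 2/(1+0.04244) = 1.9186
ρ(B_{ω*}) = ω*−1 = 0.9186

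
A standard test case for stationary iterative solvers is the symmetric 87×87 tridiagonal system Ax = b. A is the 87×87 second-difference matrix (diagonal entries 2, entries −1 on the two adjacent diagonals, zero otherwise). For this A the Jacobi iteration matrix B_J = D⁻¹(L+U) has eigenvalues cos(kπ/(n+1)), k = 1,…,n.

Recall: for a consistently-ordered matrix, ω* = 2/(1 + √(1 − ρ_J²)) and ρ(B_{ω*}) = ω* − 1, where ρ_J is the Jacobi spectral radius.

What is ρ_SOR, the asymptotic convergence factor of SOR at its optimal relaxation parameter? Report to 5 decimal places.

[ρ_J] n=87: ρ(B_J) = cos(π/(n+1)) = cos(π/88) = 0.99936.
√(1 − cos²(π/88)) = sin(π/88) ≈ 0.035692.
ω* = 2/(1 + 0.035692) = 2/1.035692 = 1.93108.
Hence ρ(B_{ω*}) = 1.93108 − 1 = 0.93108.

ρ_SOR = 0.93108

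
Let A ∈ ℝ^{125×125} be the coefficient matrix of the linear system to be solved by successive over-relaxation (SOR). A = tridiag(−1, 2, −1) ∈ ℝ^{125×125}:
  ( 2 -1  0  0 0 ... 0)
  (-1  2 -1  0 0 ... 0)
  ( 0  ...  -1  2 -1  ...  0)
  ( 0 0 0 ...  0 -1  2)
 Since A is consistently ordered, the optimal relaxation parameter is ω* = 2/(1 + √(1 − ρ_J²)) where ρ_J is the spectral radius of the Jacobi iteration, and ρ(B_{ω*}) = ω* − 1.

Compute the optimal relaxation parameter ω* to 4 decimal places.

ω* = 1.9514

spectrum of D⁻¹(L+U) = {cos(kπ/126) : 1≤k≤125}; ρ_J = cos(π/126) = 0.9997.
√(1 − cos²(π/126)) = sin(π/126) ≈ 0.02493.
Then 2/(1+√(1−ρ_J²)) = 2/(1+0.02493); ω* = 2/1.02493 = 1.9514.
ρ(B_{ω*}) = ω*−1 = 0.9514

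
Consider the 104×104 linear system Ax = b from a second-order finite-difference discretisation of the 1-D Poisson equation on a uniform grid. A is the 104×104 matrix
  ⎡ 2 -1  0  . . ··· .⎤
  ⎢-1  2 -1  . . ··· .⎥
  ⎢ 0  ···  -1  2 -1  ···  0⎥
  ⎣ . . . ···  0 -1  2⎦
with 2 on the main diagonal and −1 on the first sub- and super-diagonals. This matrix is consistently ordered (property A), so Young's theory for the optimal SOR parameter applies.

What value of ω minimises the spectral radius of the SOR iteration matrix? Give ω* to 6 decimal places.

ω* = 1.941907

½·tridiag(1,0,1) at n=104: λ_k = cos(kπ/105); max |λ| at k=1 ⇒ ρ_J = cos(π/105) ≈ 0.999552.
√(1−ρ_J²) = |sin(π/105)| = 0.0299155
Then 2/(1+√(1−ρ_J²)) = 2/(1+0.0299155); ω* = 2/1.0299155 = 1.941907.
Hence ρ(B_{ω*}) = 1.941907 − 1 = 0.941907.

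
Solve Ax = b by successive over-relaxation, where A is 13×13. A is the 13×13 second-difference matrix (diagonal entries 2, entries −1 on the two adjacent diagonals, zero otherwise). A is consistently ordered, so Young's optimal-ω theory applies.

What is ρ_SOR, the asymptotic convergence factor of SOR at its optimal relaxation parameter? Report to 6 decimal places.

ρ_SOR = 0.635964

ρ_J = max_k |cos(kπ/14)| = cos(π/14) = 0.974928
1 − cos²(π/14) = sin²(π/14) ⇒ √(1−ρ_J²) = sin(π/14) = 0.2225209.
So ω* = 2/1.2225209 = 1.635964 (Young).
ρ_SOR = ω* − 1 ≈ 0.635964.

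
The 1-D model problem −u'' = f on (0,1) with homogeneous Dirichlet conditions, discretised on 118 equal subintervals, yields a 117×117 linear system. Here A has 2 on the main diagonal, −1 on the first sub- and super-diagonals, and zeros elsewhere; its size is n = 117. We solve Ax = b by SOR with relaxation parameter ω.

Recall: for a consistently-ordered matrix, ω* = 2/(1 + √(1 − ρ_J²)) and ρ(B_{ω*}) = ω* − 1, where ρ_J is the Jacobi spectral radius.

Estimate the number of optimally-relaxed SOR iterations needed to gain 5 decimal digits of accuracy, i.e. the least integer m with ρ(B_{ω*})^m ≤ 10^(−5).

m = 217

B_J for the 117×117 system has eigenvalues cos(kπ/118); ρ_J = cos(π/118) = 0.9996456.
√(1−ρ_J²) simplifies to sin(π/118) = 0.0266205.
ω* = 2/(1+0.0266205) = 1.9481396
[ρ_SOR] ω* − 1 = 0.9481396.
Need (0.9481396)^m ≤ 10^(−5): m ≥ 5·ln10/|ln 0.9481396| = 11.5129/0.0532535 = 216.190 ⇒ m = 217.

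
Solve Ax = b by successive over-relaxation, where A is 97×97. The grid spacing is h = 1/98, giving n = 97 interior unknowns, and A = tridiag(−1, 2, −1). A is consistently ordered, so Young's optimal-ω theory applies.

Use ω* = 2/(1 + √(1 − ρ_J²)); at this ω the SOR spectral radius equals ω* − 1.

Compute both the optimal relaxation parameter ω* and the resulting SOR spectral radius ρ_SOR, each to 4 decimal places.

ω* = 1.9379, ρ_SOR = 0.9379

B_J for the 97×97 system has eigenvalues cos(kπ/98); ρ_J = cos(π/98) = 0.9995.
1 − cos²(π/98) = sin²(π/98) ⇒ √(1−ρ_J²) = sin(π/98) = 0.03205.
Young: ω* = 2/(1+√(1−ρ_J²)) = 2/(1+0.03205) = 2/1.03205 = 1.9379.
ρ_SOR = ω* − 1 = 1.9379 − 1 = 0.9379.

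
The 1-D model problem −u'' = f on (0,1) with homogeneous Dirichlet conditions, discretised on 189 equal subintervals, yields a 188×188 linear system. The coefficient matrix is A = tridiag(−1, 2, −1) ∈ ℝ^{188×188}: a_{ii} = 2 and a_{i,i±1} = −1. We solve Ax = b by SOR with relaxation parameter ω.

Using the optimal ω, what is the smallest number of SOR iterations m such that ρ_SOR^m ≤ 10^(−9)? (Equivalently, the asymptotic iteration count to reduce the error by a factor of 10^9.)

m = 624

With n=188, ρ(Jacobi) = cos(π/189) = 0.9998619.
√(1−ρ_J²) simplifies to sin(π/189) = 0.0166214.
ω* = 2/(1 + 0.0166214) = 2/1.0166214 = 1.9673007.
ρ(B_{ω*}) = ω*−1 = 0.9673007
(0.9673007)^m ≤ 10^{−9}  ⇒  m·ln(0.9673007) ≤ −9·ln10  ⇒  m ≥ 623.334  ⇒  m = 624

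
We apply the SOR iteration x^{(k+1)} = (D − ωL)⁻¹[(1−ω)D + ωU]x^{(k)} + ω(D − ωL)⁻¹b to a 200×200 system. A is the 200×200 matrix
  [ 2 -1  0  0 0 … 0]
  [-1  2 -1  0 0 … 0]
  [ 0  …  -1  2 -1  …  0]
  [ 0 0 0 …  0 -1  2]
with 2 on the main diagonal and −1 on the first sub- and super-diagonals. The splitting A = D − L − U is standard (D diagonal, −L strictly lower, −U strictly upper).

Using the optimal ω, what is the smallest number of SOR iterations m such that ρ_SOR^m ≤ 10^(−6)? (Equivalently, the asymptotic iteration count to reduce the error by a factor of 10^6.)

ρ_J = max_k |cos(kπ/201)| = cos(π/201) = 0.9998779
1 − cos²(π/201) = sin²(π/201) ⇒ √(1−ρ_J²) = sin(π/201) = 0.0156292.
Then 2/(1+√(1−ρ_J²)) = 2/(1+0.0156292); ω* = 2/1.0156292 = 1.9692226.
Hence ρ(B_{ω*}) = 1.9692226 − 1 = 0.9692226.
(0.9692226)^m ≤ 10^{−6}  ⇒  m·ln(0.9692226) ≤ −6·ln10  ⇒  m ≥ 441.940  ⇒  m = 442

m = 442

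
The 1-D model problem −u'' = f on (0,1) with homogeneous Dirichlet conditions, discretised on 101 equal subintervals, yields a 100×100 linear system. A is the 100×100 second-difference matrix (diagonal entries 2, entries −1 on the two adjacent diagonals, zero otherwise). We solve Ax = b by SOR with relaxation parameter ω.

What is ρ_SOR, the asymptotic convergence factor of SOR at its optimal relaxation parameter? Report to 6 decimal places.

B_J for the 100×100 system has eigenvalues cos(kπ/101); ρ_J = cos(π/101) = 0.999516.
1 − cos²(π/101) = sin²(π/101) ⇒ √(1−ρ_J²) = sin(π/101) = 0.0310999.
Young: ω* = 2/(1+√(1−ρ_J²)) = 2/(1+0.0310999) = 2/1.0310999 = 1.939676.
and ρ(B_{ω*}) = 1.939676 − 1 = 0.939676.

ρ_SOR = 0.939676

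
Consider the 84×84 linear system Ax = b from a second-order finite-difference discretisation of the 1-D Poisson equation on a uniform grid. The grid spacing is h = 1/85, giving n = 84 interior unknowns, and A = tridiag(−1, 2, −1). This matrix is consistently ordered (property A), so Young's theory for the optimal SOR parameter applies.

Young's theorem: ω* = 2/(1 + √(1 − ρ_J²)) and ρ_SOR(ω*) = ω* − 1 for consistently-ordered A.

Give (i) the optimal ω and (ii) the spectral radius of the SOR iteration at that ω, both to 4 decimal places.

n=84: λ(B_J) = 1 − λ(A)/2 = cos(kπ/85); k=1 gives ρ_J = 0.9993.
√(1−ρ_J²) = |sin(π/85)| = 0.03695
ω* = 2 / (1 + 0.03695) = 2 / 1.03695 ≈ 1.9287.
ρ(B_{ω*}) = ω*−1 = 0.9287

ω* = 1.9287, ρ_SOR = 0.9287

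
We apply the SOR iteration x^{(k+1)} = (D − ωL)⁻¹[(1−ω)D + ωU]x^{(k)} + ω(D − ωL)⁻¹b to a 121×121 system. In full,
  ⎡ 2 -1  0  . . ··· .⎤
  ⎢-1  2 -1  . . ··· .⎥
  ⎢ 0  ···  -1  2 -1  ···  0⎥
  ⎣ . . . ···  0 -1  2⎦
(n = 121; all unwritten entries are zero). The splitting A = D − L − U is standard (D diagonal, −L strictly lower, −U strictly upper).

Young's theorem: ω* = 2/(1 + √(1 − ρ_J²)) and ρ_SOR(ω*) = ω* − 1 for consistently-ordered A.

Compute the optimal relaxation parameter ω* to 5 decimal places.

ω* = 1.94980

ρ_J = max_k |cos(kπ/122)| = cos(π/122) = 0.99967
1 − cos²(π/122) = sin²(π/122) ⇒ √(1−ρ_J²) = sin(π/122) = 0.025748.
ω* = 2/(1+0.025748) = 1.94980
ρ_SOR = ω* − 1 = 1.94980 − 1 = 0.94980.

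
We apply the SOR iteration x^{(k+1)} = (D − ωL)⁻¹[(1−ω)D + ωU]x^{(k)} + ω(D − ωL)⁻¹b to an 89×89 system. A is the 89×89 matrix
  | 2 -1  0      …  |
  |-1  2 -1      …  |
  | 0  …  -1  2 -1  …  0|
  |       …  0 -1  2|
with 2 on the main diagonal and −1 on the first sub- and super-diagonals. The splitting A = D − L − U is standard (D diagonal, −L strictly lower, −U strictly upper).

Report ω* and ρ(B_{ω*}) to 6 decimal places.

ω* = 1.932555, ρ_SOR = 0.932555

n=89: λ(B_J) = 1 − λ(A)/2 = cos(kπ/90); k=1 gives ρ_J = 0.999391.
√(1−ρ_J²) = |sin(π/90)| = 0.0348995
ω* = 2/(1+0.0348995) = 1.932555
ρ(B_{ω*}) = ω*−1 = 0.932555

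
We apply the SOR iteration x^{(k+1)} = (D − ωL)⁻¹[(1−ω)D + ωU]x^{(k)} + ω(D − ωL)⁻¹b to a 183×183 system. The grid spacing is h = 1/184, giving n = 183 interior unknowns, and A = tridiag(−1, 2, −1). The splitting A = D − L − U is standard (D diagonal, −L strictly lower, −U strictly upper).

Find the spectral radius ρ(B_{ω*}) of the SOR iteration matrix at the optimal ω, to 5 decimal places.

With n=183, ρ(Jacobi) = cos(π/184) = 0.99985.
√(1−ρ_J²) simplifies to sin(π/184) = 0.017073.
Young: ω* = 2/(1+√(1−ρ_J²)) = 2/(1+0.017073) = 2/1.017073 = 1.96643.
Hence ρ(B_{ω*}) = 1.96643 − 1 = 0.96643.

ρ_SOR = 0.96643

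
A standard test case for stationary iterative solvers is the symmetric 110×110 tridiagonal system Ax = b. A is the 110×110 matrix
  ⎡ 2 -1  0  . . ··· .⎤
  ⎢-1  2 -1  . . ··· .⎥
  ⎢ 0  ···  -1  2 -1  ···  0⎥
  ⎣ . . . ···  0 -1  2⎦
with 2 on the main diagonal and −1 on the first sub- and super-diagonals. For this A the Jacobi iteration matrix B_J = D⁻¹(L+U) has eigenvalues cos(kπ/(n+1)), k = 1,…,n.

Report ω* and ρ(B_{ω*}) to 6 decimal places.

[ρ_J] n=110: ρ(B_J) = cos(π/(n+1)) = cos(π/111) = 0.999600.
1 − cos²(π/111) = sin²(π/111) ⇒ √(1−ρ_J²) = sin(π/111) = 0.0282989.
ω* = 2 / (1 + 0.0282989) = 2 / 1.0282989 ≈ 1.944960.
and ρ(B_{ω*}) = 1.944960 − 1 = 0.944960.

ω* = 1.944960, ρ_SOR = 0.944960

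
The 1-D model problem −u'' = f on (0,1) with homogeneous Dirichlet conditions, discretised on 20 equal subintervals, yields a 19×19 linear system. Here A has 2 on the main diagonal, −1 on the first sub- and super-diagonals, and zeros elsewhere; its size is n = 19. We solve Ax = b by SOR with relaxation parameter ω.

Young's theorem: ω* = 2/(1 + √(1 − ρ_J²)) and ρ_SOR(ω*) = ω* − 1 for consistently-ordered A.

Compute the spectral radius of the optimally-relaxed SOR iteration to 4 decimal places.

ρ_SOR = 0.7295

[ρ_J] n=19: ρ(B_J) = cos(π/(n+1)) = cos(π/20) = 0.9877.
√(1−ρ_J²) = |sin(π/20)| = 0.15643
[ω*] 2 ÷ (1 + 0.15643) = 2 ÷ 1.15643 = 1.7295.
ρ_SOR = ω* − 1 ≈ 0.7295.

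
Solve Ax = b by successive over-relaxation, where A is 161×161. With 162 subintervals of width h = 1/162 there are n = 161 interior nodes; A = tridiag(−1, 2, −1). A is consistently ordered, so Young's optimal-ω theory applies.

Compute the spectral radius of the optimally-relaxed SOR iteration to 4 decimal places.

ρ_SOR = 0.9620

[ρ_J] n=161: ρ(B_J) = cos(π/(n+1)) = cos(π/162) = 0.9998.
√(1 − cos²(π/162)) = sin(π/162) ≈ 0.01939.
ω* = 2 / (1 + 0.01939) = 2 / 1.01939 ≈ 1.9620.
[ρ_SOR] ω* − 1 = 0.9620.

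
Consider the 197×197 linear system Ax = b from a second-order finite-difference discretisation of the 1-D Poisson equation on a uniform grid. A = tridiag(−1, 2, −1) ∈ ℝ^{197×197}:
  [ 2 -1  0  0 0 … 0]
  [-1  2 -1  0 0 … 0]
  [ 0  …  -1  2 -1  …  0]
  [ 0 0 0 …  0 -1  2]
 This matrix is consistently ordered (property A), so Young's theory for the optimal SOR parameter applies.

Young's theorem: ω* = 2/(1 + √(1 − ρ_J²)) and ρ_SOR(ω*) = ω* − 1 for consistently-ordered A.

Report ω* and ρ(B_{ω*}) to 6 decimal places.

spectrum of D⁻¹(L+U) = {cos(kπ/198) : 1≤k≤197}; ρ_J = cos(π/198) = 0.999874.
√(1−ρ_J²) simplifies to sin(π/198) = 0.0158660.
ω* = 2/(1 + 0.0158660) = 2/1.0158660 = 1.968764.
ρ_SOR = ω* − 1 ≈ 0.968764.

ω* = 1.968764, ρ_SOR = 0.968764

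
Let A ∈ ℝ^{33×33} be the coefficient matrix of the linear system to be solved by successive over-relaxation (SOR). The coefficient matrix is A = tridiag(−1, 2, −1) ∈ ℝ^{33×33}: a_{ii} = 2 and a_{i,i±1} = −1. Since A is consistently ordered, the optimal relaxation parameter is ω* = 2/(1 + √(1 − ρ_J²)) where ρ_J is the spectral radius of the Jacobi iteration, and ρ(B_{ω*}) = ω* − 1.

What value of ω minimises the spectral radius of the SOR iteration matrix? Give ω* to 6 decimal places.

n=33: λ(B_J) = 1 − λ(A)/2 = cos(kπ/34); k=1 gives ρ_J = 0.995734.
√(1 − cos²(π/34)) = sin(π/34) ≈ 0.0922684.
[ω*] 2 ÷ (1 + 0.0922684) = 2 ÷ 1.0922684 = 1.831052.
Hence ρ(B_{ω*}) = 1.831052 − 1 = 0.831052.

ω* = 1.831052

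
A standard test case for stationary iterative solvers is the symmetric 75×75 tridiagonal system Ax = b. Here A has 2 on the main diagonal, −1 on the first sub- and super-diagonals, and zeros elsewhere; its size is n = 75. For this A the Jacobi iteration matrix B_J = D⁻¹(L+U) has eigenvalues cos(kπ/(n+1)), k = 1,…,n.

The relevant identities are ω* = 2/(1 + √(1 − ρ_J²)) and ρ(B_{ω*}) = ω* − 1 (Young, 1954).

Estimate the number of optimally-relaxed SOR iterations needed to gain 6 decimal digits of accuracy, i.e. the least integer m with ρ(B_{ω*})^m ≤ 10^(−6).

B_J for the 75×75 system has eigenvalues cos(kπ/76); ρ_J = cos(π/76) = 0.9991458.
√(1 − cos²(π/76)) = sin(π/76) ≈ 0.0413250.
So ω* = 2/1.0413250 = 1.9206300 (Young).
ρ(B_{ω*}) = ω*−1 = 0.9206300
Need (0.9206300)^m ≤ 10^(−6): m ≥ 6·ln10/|ln 0.9206300| = 13.8155/0.0826971 = 167.061 ⇒ m = 168.

m = 168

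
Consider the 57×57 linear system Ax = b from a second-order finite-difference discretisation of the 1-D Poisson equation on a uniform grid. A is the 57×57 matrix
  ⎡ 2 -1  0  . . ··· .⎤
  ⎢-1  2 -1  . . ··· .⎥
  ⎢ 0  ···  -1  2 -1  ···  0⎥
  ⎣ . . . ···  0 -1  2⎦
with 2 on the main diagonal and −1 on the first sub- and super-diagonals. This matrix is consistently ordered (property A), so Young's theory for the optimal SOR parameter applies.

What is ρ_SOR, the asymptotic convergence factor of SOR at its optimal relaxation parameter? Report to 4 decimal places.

ρ_SOR = 0.8973

spectrum of D⁻¹(L+U) = {cos(kπ/58) : 1≤k≤57}; ρ_J = cos(π/58) = 0.9985.
√(1−ρ_J²) simplifies to sin(π/58) = 0.05414.
So ω* = 2/1.05414 = 1.8973 (Young).
ρ(B_{ω*}) = ω*−1 = 0.8973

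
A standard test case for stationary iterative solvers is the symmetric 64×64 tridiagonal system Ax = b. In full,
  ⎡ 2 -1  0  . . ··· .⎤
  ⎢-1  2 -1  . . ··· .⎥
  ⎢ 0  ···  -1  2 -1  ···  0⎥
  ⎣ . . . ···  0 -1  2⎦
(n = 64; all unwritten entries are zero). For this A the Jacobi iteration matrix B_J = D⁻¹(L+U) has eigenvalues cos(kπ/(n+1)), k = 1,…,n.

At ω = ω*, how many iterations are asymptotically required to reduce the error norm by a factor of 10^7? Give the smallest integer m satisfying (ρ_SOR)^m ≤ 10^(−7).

B_J for the 64×64 system has eigenvalues cos(kπ/65); ρ_J = cos(π/65) = 0.9988322.
√(1−ρ_J²) simplifies to sin(π/65) = 0.0483134.
ω* = 2 / (1 + 0.0483134) = 2 / 1.0483134 ≈ 1.9078264.
[ρ_SOR] ω* − 1 = 0.9078264.
Need (0.9078264)^m ≤ 10^(−7): m ≥ 7·ln10/|ln 0.9078264| = 16.1181/0.0967021 = 166.678 ⇒ m = 167.

m = 167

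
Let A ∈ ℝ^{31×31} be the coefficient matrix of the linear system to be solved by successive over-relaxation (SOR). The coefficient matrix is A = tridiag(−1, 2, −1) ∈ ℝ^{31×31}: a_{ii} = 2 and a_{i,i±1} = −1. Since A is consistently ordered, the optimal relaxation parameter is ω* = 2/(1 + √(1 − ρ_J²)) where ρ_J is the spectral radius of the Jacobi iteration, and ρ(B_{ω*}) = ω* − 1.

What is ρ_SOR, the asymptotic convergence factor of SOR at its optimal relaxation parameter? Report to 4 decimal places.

ρ_SOR = 0.8215

[ρ_J] n=31: ρ(B_J) = cos(π/(n+1)) = cos(π/32) = 0.9952.
√(1 − cos²(π/32)) = sin(π/32) ≈ 0.09802.
So ω* = 2/1.09802 = 1.8215 (Young).
ρ_SOR = ω* − 1 = 1.8215 − 1 = 0.8215.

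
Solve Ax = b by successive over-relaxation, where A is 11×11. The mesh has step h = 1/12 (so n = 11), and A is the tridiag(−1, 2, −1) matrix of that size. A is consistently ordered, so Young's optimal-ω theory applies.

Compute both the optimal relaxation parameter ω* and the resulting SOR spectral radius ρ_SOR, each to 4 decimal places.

ω* = 1.5888, ρ_SOR = 0.5888

n=11: λ(B_J) = 1 − λ(A)/2 = cos(kπ/12); k=1 gives ρ_J = 0.9659.
√(1−ρ_J²) = |sin(π/12)| = 0.25882
Then 2/(1+√(1−ρ_J²)) = 2/(1+0.25882); ω* = 2/1.25882 = 1.5888.
Hence ρ(B_{ω*}) = 1.5888 − 1 = 0.5888.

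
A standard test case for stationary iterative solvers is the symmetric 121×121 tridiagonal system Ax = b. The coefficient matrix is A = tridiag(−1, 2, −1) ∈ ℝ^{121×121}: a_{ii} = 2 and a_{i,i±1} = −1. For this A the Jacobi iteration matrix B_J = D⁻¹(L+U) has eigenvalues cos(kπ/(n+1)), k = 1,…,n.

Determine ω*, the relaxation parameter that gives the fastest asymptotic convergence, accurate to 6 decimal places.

ω* = 1.949797

½·tridiag(1,0,1) at n=121: λ_k = cos(kπ/122); max |λ| at k=1 ⇒ ρ_J = cos(π/122) ≈ 0.999668.
root = sin(π/122) = 0.0257479  (since 1−cos² = sin²).
[ω*] 2 ÷ (1 + 0.0257479) = 2 ÷ 1.0257479 = 1.949797.
ρ_SOR = ω* − 1 = 1.949797 − 1 = 0.949797.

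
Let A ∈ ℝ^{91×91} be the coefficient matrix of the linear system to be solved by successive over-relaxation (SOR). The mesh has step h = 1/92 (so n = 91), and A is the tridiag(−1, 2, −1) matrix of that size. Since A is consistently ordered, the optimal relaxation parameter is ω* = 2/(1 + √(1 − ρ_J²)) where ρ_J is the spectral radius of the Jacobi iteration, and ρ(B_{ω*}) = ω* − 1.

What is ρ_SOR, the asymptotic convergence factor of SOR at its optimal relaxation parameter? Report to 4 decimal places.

With n=91, ρ(Jacobi) = cos(π/92) = 0.9994.
root = sin(π/92) = 0.03414  (since 1−cos² = sin²).
Young: ω* = 2/(1+√(1−ρ_J²)) = 2/(1+0.03414) = 2/1.03414 = 1.9340.
ρ_SOR = ω* − 1 ≈ 0.9340.

ρ_SOR = 0.9340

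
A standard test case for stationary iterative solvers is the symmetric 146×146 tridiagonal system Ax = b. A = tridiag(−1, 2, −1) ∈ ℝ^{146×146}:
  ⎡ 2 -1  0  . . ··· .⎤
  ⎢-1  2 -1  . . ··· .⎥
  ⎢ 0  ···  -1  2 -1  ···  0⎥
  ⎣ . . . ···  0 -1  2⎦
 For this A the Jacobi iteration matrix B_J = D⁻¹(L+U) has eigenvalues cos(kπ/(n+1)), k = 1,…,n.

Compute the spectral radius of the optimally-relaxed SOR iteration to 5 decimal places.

ρ_SOR = 0.95815

spectrum of D⁻¹(L+U) = {cos(kπ/147) : 1≤k≤146}; ρ_J = cos(π/147) = 0.99977.
√(1 − cos²(π/147)) = sin(π/147) ≈ 0.021370.
Then 2/(1+√(1−ρ_J²)) = 2/(1+0.021370); ω* = 2/1.021370 = 1.95815.
ρ_SOR = ω* − 1 = 1.95815 − 1 = 0.95815.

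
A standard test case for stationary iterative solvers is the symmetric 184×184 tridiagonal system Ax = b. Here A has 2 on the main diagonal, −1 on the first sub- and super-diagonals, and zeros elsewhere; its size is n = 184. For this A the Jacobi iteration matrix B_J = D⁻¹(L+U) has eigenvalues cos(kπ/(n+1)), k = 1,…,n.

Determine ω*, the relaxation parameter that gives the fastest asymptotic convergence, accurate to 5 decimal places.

ω* = 1.96661

ρ_J = max_k |cos(kπ/185)| = cos(π/185) = 0.99986
√(1 − cos²(π/185)) = sin(π/185) ≈ 0.016981.
So ω* = 2/1.016981 = 1.96661 (Young).
[ρ_SOR] ω* − 1 = 0.96661.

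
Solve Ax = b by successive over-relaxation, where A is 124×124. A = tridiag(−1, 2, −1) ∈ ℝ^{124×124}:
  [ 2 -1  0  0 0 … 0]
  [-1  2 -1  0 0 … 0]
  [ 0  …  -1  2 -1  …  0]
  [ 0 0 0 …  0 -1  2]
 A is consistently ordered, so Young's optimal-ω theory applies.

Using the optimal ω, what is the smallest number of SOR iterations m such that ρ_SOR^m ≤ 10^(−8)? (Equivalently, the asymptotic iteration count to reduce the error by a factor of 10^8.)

ρ_J = max_k |cos(kπ/125)| = cos(π/125) = 0.9996842
√(1 − cos²(π/125)) = sin(π/125) ≈ 0.0251301.
ω* = 2/(1 + 0.0251301) = 2/1.0251301 = 1.9509719.
[ρ_SOR] ω* − 1 = 0.9509719.
For 8 digits: m = 8·ln10 / (−ln 0.9509719) = 18.4207/0.0502708 = 366.429; round up → m = 367.

m = 367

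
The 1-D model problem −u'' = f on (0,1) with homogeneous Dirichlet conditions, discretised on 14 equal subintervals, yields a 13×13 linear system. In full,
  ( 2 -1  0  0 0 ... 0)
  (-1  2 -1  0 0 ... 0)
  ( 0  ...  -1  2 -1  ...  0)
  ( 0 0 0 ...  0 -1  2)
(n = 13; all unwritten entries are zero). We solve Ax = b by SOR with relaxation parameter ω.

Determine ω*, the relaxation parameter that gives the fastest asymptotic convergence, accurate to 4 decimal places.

ω* = 1.6360

½·tridiag(1,0,1) at n=13: λ_k = cos(kπ/14); max |λ| at k=1 ⇒ ρ_J = cos(π/14) ≈ 0.9749.
√(1−ρ_J²) simplifies to sin(π/14) = 0.22252.
Then 2/(1+√(1−ρ_J²)) = 2/(1+0.22252); ω* = 2/1.22252 = 1.6360.
Hence ρ(B_{ω*}) = 1.6360 − 1 = 0.6360.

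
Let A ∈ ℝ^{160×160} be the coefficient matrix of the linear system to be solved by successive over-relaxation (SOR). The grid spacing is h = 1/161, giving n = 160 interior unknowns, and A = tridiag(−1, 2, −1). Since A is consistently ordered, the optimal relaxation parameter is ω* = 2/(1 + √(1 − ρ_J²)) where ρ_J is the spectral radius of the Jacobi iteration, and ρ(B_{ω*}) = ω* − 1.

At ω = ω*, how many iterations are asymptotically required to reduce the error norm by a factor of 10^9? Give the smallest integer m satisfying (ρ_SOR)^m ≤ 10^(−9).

m = 531

n=160: λ(B_J) = 1 − λ(A)/2 = cos(kπ/161); k=1 gives ρ_J = 0.9998096.
root = sin(π/161) = 0.0195118  (since 1−cos² = sin²).
[ω*] 2 ÷ (1 + 0.0195118) = 2 ÷ 1.0195118 = 1.9617232.
ρ_SOR = ω* − 1 = 1.9617232 − 1 = 0.9617232.
ρ_SOR^m ≤ 10^(−9) ⇔ m ≥ 9·ln10/(−ln 0.9617232) = 20.7233/0.0390286 = 530.977; m = ⌈530.977⌉ = 531.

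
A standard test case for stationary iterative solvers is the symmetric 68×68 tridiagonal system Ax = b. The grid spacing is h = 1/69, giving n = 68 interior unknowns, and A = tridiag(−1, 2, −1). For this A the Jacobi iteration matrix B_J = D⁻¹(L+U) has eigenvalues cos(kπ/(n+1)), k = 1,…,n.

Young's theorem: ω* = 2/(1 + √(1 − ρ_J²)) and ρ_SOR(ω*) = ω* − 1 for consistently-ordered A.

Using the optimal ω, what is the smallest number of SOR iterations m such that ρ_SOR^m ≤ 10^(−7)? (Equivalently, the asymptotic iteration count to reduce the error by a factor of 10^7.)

m = 177

[ρ_J] n=68: ρ(B_J) = cos(π/(n+1)) = cos(π/69) = 0.9989637.
√(1 − cos²(π/69)) = sin(π/69) ≈ 0.0455146.
So ω* = 2/1.0455146 = 1.9129336 (Young).
and ρ(B_{ω*}) = 1.9129336 − 1 = 0.9129336.
For 7 digits: m = 7·ln10 / (−ln 0.9129336) = 16.1181/0.0910921 = 176.943; round up → m = 177.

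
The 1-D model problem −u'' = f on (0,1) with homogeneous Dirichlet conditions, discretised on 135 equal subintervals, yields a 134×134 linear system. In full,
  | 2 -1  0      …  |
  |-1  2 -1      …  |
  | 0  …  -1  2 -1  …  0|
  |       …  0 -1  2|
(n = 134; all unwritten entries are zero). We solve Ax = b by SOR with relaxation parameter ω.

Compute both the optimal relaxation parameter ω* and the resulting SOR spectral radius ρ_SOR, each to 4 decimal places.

ω* = 1.9545, ρ_SOR = 0.9545

spectrum of D⁻¹(L+U) = {cos(kπ/135) : 1≤k≤134}; ρ_J = cos(π/135) = 0.9997.
√(1 − cos²(π/135)) = sin(π/135) ≈ 0.02327.
ω* = 2/(1+0.02327) = 1.9545
ρ_SOR = ω* − 1 ≈ 0.9545.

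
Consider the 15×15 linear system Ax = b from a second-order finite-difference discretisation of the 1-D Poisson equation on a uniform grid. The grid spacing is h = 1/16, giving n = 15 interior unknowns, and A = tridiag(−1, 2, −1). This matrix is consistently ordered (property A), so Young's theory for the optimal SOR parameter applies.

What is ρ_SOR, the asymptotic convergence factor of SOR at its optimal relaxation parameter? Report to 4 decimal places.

spectrum of D⁻¹(L+U) = {cos(kπ/16) : 1≤k≤15}; ρ_J = cos(π/16) = 0.9808.
root = sin(π/16) = 0.19509  (since 1−cos² = sin²).
ω* = 2/(1 + 0.19509) = 2/1.19509 = 1.6735.
[ρ_SOR] ω* − 1 = 0.6735.

ρ_SOR = 0.6735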